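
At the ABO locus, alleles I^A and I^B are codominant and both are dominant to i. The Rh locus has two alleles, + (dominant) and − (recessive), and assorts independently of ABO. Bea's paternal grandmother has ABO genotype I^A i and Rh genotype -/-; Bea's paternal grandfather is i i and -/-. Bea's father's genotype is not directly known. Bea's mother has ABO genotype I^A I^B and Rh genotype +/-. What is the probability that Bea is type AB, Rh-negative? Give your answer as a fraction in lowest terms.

Bea's father's ABO genotype from I^A i × i i: 1/2 I^A i, 1/2 i i.
Crossing each possibility with the mother I^A I^B and summing P(type AB): 1/2·1/4 + 1/2·0 = 1/8.
Similarly for Rh via the father's Rh distribution: P(Rh-) = 1/2.
Independent loci: 1/8 × 1/2 = 1/16.

1/16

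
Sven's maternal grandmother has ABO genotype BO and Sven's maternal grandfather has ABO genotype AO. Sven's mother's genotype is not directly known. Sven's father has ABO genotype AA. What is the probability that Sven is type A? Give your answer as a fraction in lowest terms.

Sven's mother's ABO genotype from BO × AO: 1/4 AB, 1/4 AO, 1/4 BO, 1/4 OO.
Crossing each possibility with the father AA and summing P(type A): 1/4·1/2 + 1/4·1 + 1/4·1/2 + 1/4·1 = 3/4.

3/4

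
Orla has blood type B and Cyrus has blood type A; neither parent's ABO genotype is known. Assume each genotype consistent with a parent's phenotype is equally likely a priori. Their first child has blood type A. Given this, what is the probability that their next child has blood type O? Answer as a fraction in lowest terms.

Possible genotypes: Orla ∈ {I^B I^B, I^B i}; Cyrus ∈ {I^A I^A, I^A i}.
Weight each parental genotype pair by prior × P(type-A child):
  I^B i × I^A I^A: posterior weight 2/3; P(next child type O) = 0.
  I^B i × I^A i: posterior weight 1/3; P(next child type O) = 1/4.
Weighted sum = 1/12.

1/12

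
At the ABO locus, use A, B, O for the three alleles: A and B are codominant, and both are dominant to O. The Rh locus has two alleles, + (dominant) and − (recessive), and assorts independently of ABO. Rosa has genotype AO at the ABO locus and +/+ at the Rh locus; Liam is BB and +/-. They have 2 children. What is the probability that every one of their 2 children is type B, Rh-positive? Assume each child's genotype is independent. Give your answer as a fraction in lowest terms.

ABO cross AO × BB → 1/2 B, 1/2 AB.
Rh cross +/+ × +/- → 1 Rh+; so P(type B, Rh-positive) = 1/2 × 1 = 1/2 per child.
All 2 independent: (1/2)^2 = 1/4.

1/4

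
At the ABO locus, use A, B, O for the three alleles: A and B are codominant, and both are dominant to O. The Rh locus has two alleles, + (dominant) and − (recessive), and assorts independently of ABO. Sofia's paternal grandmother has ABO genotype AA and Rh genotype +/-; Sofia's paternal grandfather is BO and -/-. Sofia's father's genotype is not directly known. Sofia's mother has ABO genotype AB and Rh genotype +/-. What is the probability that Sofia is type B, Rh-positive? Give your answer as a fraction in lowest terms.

5/32

Sofia's father's ABO genotype from AA × BO: 1/2 AB, 1/2 AO.
Crossing each possibility with the mother AB and summing P(type B): 1/2·1/4 + 1/2·1/4 = 1/4.
Similarly for Rh via the father's Rh distribution: P(Rh+) = 5/8.
Independent loci: 1/4 × 5/8 = 5/32.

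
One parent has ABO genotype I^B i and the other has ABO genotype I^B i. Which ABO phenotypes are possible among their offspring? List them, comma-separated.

Gametes from I^B i × I^B i give offspring ABO genotypes I^B I^B, I^B i, i i, i.e. phenotypes O, B.

O, B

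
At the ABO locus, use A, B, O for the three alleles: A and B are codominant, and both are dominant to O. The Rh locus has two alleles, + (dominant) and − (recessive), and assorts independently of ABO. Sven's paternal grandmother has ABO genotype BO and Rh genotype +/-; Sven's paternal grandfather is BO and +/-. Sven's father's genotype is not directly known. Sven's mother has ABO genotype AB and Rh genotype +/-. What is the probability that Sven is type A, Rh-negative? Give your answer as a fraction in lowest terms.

Sven's father's ABO genotype from BO × BO: 1/4 BB, 1/2 BO, 1/4 OO.
Crossing each possibility with the mother AB and summing P(type A): 1/4·0 + 1/2·1/4 + 1/4·1/2 = 1/4.
Similarly for Rh via the father's Rh distribution: P(Rh-) = 1/4.
Independent loci: 1/4 × 1/4 = 1/16.

1/16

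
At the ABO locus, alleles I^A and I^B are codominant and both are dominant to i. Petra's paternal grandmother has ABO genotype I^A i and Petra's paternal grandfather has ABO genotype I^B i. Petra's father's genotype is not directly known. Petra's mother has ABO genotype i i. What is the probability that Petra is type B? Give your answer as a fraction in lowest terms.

1/4

Petra's father's ABO genotype from I^A i × I^B i: 1/4 I^A I^B, 1/4 I^A i, 1/4 I^B i, 1/4 i i.
Crossing each possibility with the mother i i and summing P(type B): 1/4·1/2 + 1/4·0 + 1/4·1/2 + 1/4·0 = 1/4.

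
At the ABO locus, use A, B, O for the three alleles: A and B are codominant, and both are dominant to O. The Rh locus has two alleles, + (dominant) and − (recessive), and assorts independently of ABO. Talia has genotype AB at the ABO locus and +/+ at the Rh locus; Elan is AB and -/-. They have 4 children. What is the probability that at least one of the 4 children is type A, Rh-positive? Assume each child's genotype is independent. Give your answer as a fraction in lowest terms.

ABO cross AB × AB → 1/4 A, 1/4 B, 1/2 AB.
Rh cross +/+ × -/- → 1 Rh+; so P(type A, Rh-positive) = 1/4 × 1 = 1/4 per child.
P(none) = (3/4)^4 = 81/256; P(at least one) = 1 − 81/256 = 175/256.

175/256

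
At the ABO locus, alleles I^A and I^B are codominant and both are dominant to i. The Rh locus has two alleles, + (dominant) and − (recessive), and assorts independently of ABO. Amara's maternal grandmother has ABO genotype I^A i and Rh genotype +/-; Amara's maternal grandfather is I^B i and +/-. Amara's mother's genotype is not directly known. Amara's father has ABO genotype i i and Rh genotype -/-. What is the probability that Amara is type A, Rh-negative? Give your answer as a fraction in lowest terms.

Amara's mother's ABO genotype from I^A i × I^B i: 1/4 I^A I^B, 1/4 I^A i, 1/4 I^B i, 1/4 i i.
Crossing each possibility with the father i i and summing P(type A): 1/4·1/2 + 1/4·1/2 + 1/4·0 + 1/4·0 = 1/4.
Similarly for Rh via the mother's Rh distribution: P(Rh-) = 1/2.
Independent loci: 1/4 × 1/2 = 1/8.

1/8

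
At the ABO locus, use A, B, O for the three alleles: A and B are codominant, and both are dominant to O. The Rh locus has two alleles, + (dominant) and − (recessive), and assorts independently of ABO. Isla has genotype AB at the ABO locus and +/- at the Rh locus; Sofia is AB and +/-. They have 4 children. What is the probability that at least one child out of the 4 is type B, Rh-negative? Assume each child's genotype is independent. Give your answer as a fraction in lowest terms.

ABO cross AB × AB → 1/4 A, 1/4 B, 1/2 AB.
Rh cross +/- × +/- → 3/4 Rh+, 1/4 Rh-; so P(type B, Rh-negative) = 1/4 × 1/4 = 1/16 per child.
P(none) = (15/16)^4 = 50625/65536; P(at least one) = 1 − 50625/65536 = 14911/65536.

14911/65536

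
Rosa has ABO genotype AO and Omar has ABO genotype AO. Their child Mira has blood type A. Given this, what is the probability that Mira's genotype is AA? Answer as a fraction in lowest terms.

Cross AO × AO → 1/4 AA, 1/2 AO, 1/4 OO.
Type-A genotypes among offspring: AA (1/4), AO (1/2); total 3/4.
P(AA | type A) = (1/4) / (3/4) = 1/3.

1/3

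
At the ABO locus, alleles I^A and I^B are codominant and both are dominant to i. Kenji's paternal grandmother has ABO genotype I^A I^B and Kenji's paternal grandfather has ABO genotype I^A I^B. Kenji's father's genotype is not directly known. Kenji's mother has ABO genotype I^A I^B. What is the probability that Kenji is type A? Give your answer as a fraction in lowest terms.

1/4

Kenji's father's ABO genotype from I^A I^B × I^A I^B: 1/4 I^A I^A, 1/2 I^A I^B, 1/4 I^B I^B.
Crossing each possibility with the mother I^A I^B and summing P(type A): 1/4·1/2 + 1/2·1/4 + 1/4·0 = 1/4.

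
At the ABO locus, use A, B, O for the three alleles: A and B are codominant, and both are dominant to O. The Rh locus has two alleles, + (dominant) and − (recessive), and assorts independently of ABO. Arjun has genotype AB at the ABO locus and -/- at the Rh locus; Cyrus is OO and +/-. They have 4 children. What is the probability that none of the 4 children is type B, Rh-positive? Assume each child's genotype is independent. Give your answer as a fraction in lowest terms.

81/256

ABO cross AB × OO → 1/2 A, 1/2 B.
Rh cross -/- × +/- → 1/2 Rh+, 1/2 Rh-; so P(type B, Rh-positive) = 1/2 × 1/2 = 1/4 per child.
P(not type B, Rh-positive) = 3/4 for one child; (3/4)^4 = 81/256.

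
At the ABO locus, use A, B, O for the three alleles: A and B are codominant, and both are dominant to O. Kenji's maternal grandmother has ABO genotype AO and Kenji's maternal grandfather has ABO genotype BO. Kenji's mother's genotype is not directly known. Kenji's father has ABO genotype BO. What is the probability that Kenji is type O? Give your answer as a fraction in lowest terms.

1/4

Kenji's mother's ABO genotype from AO × BO: 1/4 AB, 1/4 AO, 1/4 BO, 1/4 OO.
Crossing each possibility with the father BO and summing P(type O): 1/4·0 + 1/4·1/4 + 1/4·1/4 + 1/4·1/2 = 1/4.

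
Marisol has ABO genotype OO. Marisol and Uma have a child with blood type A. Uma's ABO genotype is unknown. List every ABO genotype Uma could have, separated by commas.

AA, AB, AO

For each candidate genotype of Uma, check whether crossing it with OO can produce every observed child phenotype.
  AA → possible child types {A} ✓
  AB → possible child types {A, B} ✓
  AO → possible child types {O, A} ✓
  BB → possible child types {B} ✗
  BO → possible child types {O, B} ✗
  OO → possible child types {O} ✗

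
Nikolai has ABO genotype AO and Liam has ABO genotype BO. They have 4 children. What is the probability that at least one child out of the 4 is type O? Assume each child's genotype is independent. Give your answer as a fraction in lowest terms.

ABO cross AO × BO → 1/4 O, 1/4 A, 1/4 B, 1/4 AB.
So P(type O) = 1/4 per child.
P(none) = (3/4)^4 = 81/256; P(at least one) = 1 − 81/256 = 175/256.

175/256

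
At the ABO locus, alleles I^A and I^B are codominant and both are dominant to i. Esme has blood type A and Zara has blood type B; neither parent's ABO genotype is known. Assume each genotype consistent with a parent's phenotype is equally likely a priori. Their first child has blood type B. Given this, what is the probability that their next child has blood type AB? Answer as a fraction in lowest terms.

Possible genotypes: Esme ∈ {I^A I^A, I^A i}; Zara ∈ {I^B I^B, I^B i}.
Weight each parental genotype pair by prior × P(type-B child):
  I^A i × I^B I^B: posterior weight 2/3; P(next child type AB) = 1/2.
  I^A i × I^B i: posterior weight 1/3; P(next child type AB) = 1/4.
Weighted sum = 5/12.

5/12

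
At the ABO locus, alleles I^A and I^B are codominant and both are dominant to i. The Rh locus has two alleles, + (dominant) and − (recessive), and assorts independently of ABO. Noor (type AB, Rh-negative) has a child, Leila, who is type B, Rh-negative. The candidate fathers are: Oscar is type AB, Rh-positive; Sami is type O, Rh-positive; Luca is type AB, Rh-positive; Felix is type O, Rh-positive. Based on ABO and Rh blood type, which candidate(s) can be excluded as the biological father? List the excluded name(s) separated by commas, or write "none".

A candidate is excluded only if no genotype consistent with his phenotype could produce a type B, Rh-negative child with a type AB, Rh-negative mother.
Every candidate has at least one consistent genotype combination, so none can be excluded.

none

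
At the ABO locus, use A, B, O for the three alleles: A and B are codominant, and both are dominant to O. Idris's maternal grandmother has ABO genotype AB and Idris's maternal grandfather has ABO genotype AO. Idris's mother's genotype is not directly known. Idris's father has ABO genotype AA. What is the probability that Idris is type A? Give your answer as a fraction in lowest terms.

Idris's mother's ABO genotype from AB × AO: 1/4 AA, 1/4 AB, 1/4 AO, 1/4 BO.
Crossing each possibility with the father AA and summing P(type A): 1/4·1 + 1/4·1/2 + 1/4·1 + 1/4·1/2 = 3/4.

3/4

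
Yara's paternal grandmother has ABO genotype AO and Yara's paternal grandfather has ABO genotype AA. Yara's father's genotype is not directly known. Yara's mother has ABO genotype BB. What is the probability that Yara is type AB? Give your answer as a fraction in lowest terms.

Yara's father's ABO genotype from AO × AA: 1/2 AA, 1/2 AO.
Crossing each possibility with the mother BB and summing P(type AB): 1/2·1 + 1/2·1/2 = 3/4.

3/4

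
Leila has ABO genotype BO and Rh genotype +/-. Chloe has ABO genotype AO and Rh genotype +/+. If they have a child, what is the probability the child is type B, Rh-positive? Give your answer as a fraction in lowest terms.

ABO cross BO × AO → offspring phenotypes: 1/4 O, 1/4 A, 1/4 B, 1/4 AB.
Rh cross +/- × +/+ → 1 Rh+.
Independent loci: P(type B, Rh-positive) = 1/4 × 1 = 1/4.

1/4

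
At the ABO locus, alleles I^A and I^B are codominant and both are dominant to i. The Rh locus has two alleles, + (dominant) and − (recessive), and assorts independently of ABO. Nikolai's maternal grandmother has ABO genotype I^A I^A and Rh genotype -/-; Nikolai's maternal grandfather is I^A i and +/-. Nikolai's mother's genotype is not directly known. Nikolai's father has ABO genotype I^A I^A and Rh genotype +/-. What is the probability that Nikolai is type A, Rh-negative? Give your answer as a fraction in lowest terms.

3/8

Nikolai's mother's ABO genotype from I^A I^A × I^A i: 1/2 I^A I^A, 1/2 I^A i.
Crossing each possibility with the father I^A I^A and summing P(type A): 1/2·1 + 1/2·1 = 1.
Similarly for Rh via the mother's Rh distribution: P(Rh-) = 3/8.
Independent loci: 1 × 3/8 = 3/8.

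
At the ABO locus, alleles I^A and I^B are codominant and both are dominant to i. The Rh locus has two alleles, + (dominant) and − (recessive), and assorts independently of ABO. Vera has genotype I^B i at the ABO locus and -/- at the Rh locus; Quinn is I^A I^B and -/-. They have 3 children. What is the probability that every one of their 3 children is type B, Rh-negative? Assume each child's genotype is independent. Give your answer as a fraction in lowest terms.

ABO cross I^B i × I^A I^B → 1/4 A, 1/2 B, 1/4 AB.
Rh cross -/- × -/- → 1 Rh-; so P(type B, Rh-negative) = 1/2 × 1 = 1/2 per child.
All 3 independent: (1/2)^3 = 1/8.

1/8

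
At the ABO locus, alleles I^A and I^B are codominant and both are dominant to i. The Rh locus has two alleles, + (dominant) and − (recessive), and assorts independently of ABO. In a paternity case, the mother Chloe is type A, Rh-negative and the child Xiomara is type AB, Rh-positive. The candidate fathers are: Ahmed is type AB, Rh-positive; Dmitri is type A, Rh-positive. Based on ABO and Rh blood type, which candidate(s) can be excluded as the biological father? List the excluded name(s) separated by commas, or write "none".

A candidate is excluded only if no genotype consistent with his phenotype could produce a type AB, Rh-positive child with a type A, Rh-negative mother.
Dmitri (type A, Rh+): no genotype consistent with that phenotype can produce a type-AB Rh+ child with a type-A mother.

Dmitri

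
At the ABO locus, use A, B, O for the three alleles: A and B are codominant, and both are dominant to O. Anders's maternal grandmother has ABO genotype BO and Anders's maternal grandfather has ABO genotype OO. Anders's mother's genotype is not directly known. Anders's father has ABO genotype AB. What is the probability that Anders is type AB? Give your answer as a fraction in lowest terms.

1/8

Anders's mother's ABO genotype from BO × OO: 1/2 BO, 1/2 OO.
Crossing each possibility with the father AB and summing P(type AB): 1/2·1/4 + 1/2·0 = 1/8.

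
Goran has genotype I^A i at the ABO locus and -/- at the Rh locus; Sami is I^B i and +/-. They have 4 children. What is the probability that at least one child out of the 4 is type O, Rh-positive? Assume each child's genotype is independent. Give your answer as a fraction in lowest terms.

ABO cross I^A i × I^B i → 1/4 O, 1/4 A, 1/4 B, 1/4 AB.
Rh cross -/- × +/- → 1/2 Rh+, 1/2 Rh-; so P(type O, Rh-positive) = 1/4 × 1/2 = 1/8 per child.
P(none) = (7/8)^4 = 2401/4096; P(at least one) = 1 − 2401/4096 = 1695/4096.

1695/4096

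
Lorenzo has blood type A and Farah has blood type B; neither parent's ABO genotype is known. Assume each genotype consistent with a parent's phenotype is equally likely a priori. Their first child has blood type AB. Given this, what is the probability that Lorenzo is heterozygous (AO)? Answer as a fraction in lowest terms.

Possible genotypes: Lorenzo ∈ {AA, AO}; Farah ∈ {BB, BO}.
Weight each parental genotype pair by prior × P(type-AB child):
  AA × BB: posterior weight 4/9.
  AA × BO: posterior weight 2/9.
  AO × BB: posterior weight 2/9.
  AO × BO: posterior weight 1/9.
Sum the posterior weight over pairs where Lorenzo is AO: 1/3.

1/3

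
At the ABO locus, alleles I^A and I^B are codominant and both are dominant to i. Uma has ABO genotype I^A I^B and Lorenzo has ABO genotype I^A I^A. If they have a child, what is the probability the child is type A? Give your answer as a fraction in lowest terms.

ABO cross I^A I^B × I^A I^A → offspring phenotypes: 1/2 A, 1/2 AB.
So P(type A) = 1/2.

1/2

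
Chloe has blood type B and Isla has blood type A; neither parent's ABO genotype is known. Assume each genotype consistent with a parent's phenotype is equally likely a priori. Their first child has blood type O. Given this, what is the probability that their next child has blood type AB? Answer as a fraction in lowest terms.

1/4

Possible genotypes: Chloe ∈ {BB, BO}; Isla ∈ {AA, AO}.
Weight each parental genotype pair by prior × P(type-O child):
  BO × AO: posterior weight 1; P(next child type AB) = 1/4.
Weighted sum = 1/4.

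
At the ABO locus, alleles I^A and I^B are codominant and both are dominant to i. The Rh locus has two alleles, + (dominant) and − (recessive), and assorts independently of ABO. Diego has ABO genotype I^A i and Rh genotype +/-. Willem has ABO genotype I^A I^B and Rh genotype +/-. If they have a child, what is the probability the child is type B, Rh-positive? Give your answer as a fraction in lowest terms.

ABO cross I^A i × I^A I^B → offspring phenotypes: 1/2 A, 1/4 B, 1/4 AB.
Rh cross +/- × +/- → 3/4 Rh+, 1/4 Rh-.
Independent loci: P(type B, Rh-positive) = 1/4 × 3/4 = 3/16.

3/16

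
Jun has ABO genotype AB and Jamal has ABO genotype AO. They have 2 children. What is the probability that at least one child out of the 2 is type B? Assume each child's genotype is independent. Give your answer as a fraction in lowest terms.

ABO cross AB × AO → 1/2 A, 1/4 B, 1/4 AB.
So P(type B) = 1/4 per child.
P(none) = (3/4)^2 = 9/16; P(at least one) = 1 − 9/16 = 7/16.

7/16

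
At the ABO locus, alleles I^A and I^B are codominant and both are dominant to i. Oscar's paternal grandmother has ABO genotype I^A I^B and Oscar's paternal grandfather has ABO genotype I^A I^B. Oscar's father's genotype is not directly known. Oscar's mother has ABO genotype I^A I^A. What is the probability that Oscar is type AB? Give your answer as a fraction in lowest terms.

1/2

Oscar's father's ABO genotype from I^A I^B × I^A I^B: 1/4 I^A I^A, 1/2 I^A I^B, 1/4 I^B I^B.
Crossing each possibility with the mother I^A I^A and summing P(type AB): 1/4·0 + 1/2·1/2 + 1/4·1 = 1/2.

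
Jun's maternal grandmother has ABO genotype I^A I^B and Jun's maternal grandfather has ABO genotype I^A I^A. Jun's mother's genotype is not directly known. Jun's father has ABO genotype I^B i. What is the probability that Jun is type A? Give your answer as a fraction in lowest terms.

Jun's mother's ABO genotype from I^A I^B × I^A I^A: 1/2 I^A I^A, 1/2 I^A I^B.
Crossing each possibility with the father I^B i and summing P(type A): 1/2·1/2 + 1/2·1/4 = 3/8.

3/8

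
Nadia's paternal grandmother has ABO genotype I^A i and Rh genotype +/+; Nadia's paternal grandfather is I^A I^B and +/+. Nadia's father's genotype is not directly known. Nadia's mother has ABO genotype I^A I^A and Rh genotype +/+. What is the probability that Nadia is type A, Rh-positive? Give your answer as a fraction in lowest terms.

Nadia's father's ABO genotype from I^A i × I^A I^B: 1/4 I^A I^A, 1/4 I^A I^B, 1/4 I^A i, 1/4 I^B i.
Crossing each possibility with the mother I^A I^A and summing P(type A): 1/4·1 + 1/4·1/2 + 1/4·1 + 1/4·1/2 = 3/4.
Similarly for Rh via the father's Rh distribution: P(Rh+) = 1.
Independent loci: 3/4 × 1 = 3/4.

3/4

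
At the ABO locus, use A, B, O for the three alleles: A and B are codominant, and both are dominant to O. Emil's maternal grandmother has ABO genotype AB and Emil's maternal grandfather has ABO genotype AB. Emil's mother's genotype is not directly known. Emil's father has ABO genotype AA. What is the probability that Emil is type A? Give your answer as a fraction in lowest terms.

1/2

Emil's mother's ABO genotype from AB × AB: 1/4 AA, 1/2 AB, 1/4 BB.
Crossing each possibility with the father AA and summing P(type A): 1/4·1 + 1/2·1/2 + 1/4·0 = 1/2.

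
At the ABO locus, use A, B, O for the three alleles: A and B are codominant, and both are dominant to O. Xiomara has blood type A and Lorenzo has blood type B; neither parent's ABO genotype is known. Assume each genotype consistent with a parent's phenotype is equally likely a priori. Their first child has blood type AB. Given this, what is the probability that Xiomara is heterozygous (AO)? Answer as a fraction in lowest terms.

Possible genotypes: Xiomara ∈ {AA, AO}; Lorenzo ∈ {BB, BO}.
Weight each parental genotype pair by prior × P(type-AB child):
  AA × BB: posterior weight 4/9.
  AA × BO: posterior weight 2/9.
  AO × BB: posterior weight 2/9.
  AO × BO: posterior weight 1/9.
Sum the posterior weight over pairs where Xiomara is AO: 1/3.

1/3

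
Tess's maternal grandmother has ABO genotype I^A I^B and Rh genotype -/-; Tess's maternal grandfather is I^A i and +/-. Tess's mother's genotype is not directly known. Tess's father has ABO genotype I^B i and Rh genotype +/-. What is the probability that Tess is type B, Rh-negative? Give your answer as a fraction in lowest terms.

9/64

Tess's mother's ABO genotype from I^A I^B × I^A i: 1/4 I^A I^A, 1/4 I^A I^B, 1/4 I^A i, 1/4 I^B i.
Crossing each possibility with the father I^B i and summing P(type B): 1/4·0 + 1/4·1/2 + 1/4·1/4 + 1/4·3/4 = 3/8.
Similarly for Rh via the mother's Rh distribution: P(Rh-) = 3/8.
Independent loci: 3/8 × 3/8 = 9/64.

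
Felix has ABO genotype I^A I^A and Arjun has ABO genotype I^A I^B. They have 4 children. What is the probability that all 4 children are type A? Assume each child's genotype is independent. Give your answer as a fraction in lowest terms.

ABO cross I^A I^A × I^A I^B → 1/2 A, 1/2 AB.
So P(type A) = 1/2 per child.
All 4 independent: (1/2)^4 = 1/16.

1/16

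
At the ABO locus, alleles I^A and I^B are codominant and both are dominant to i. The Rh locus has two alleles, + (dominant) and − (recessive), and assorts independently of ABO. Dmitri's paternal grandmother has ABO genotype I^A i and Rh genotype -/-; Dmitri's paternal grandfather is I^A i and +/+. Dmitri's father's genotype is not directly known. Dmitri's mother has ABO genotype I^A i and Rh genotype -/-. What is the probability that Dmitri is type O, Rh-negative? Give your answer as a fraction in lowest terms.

Dmitri's father's ABO genotype from I^A i × I^A i: 1/4 I^A I^A, 1/2 I^A i, 1/4 i i.
Crossing each possibility with the mother I^A i and summing P(type O): 1/4·0 + 1/2·1/4 + 1/4·1/2 = 1/4.
Similarly for Rh via the father's Rh distribution: P(Rh-) = 1/2.
Independent loci: 1/4 × 1/2 = 1/8.

1/8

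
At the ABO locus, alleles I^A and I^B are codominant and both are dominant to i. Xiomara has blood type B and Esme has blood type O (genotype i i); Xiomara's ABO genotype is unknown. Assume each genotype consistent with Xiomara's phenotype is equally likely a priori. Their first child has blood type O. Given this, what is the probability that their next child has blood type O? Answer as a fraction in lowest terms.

1/2

Possible genotypes: Xiomara ∈ {I^B I^B, I^B i}; Esme ∈ {i i}.
Weight each parental genotype pair by prior × P(type-O child):
  I^B i × i i: posterior weight 1; P(next child type O) = 1/2.
Weighted sum = 1/2.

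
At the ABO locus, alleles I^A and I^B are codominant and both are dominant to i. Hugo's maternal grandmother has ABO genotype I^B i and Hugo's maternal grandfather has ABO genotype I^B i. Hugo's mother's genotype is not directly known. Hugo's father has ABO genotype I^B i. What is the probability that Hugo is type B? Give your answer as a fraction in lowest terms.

3/4

Hugo's mother's ABO genotype from I^B i × I^B i: 1/4 I^B I^B, 1/2 I^B i, 1/4 i i.
Crossing each possibility with the father I^B i and summing P(type B): 1/4·1 + 1/2·3/4 + 1/4·1/2 = 3/4.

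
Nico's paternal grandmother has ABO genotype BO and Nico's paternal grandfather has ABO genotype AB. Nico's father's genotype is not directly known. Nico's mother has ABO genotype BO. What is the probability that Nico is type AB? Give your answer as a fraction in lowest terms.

1/8

Nico's father's ABO genotype from BO × AB: 1/4 AB, 1/4 AO, 1/4 BB, 1/4 BO.
Crossing each possibility with the mother BO and summing P(type AB): 1/4·1/4 + 1/4·1/4 + 1/4·0 + 1/4·0 = 1/8.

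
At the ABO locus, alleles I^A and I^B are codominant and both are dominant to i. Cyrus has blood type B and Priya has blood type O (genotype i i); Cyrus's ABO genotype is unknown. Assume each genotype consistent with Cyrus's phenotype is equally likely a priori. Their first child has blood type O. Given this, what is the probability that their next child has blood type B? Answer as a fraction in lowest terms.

1/2

Possible genotypes: Cyrus ∈ {I^B I^B, I^B i}; Priya ∈ {i i}.
Weight each parental genotype pair by prior × P(type-O child):
  I^B i × i i: posterior weight 1; P(next child type B) = 1/2.
Weighted sum = 1/2.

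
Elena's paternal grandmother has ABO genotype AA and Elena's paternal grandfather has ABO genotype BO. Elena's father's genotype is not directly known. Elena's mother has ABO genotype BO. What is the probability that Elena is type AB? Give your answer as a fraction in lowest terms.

1/4

Elena's father's ABO genotype from AA × BO: 1/2 AB, 1/2 AO.
Crossing each possibility with the mother BO and summing P(type AB): 1/2·1/4 + 1/2·1/4 = 1/4.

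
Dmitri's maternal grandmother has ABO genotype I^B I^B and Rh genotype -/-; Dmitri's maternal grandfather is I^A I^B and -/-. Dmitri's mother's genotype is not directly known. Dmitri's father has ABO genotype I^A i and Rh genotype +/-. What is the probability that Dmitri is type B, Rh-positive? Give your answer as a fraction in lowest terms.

3/16

Dmitri's mother's ABO genotype from I^B I^B × I^A I^B: 1/2 I^A I^B, 1/2 I^B I^B.
Crossing each possibility with the father I^A i and summing P(type B): 1/2·1/4 + 1/2·1/2 = 3/8.
Similarly for Rh via the mother's Rh distribution: P(Rh+) = 1/2.
Independent loci: 3/8 × 1/2 = 3/16.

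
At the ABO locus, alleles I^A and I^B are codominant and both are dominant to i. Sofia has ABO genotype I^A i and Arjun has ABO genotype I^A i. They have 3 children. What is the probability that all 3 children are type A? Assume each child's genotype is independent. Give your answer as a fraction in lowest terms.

27/64

ABO cross I^A i × I^A i → 1/4 O, 3/4 A.
So P(type A) = 3/4 per child.
All 3 independent: (3/4)^3 = 27/64.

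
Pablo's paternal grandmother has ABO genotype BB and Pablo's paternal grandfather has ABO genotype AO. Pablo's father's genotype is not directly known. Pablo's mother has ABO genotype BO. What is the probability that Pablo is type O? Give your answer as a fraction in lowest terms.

Pablo's father's ABO genotype from BB × AO: 1/2 AB, 1/2 BO.
Crossing each possibility with the mother BO and summing P(type O): 1/2·0 + 1/2·1/4 = 1/8.

1/8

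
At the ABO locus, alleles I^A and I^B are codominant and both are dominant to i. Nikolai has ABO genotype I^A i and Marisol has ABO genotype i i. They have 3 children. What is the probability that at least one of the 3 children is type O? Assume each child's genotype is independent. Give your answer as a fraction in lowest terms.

ABO cross I^A i × i i → 1/2 O, 1/2 A.
So P(type O) = 1/2 per child.
P(none) = (1/2)^3 = 1/8; P(at least one) = 1 − 1/8 = 7/8.

7/8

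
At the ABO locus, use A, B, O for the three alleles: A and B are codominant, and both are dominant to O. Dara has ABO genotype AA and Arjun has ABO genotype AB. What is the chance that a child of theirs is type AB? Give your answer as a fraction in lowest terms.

ABO cross AA × AB → offspring phenotypes: 1/2 A, 1/2 AB.
So P(type AB) = 1/2.

1/2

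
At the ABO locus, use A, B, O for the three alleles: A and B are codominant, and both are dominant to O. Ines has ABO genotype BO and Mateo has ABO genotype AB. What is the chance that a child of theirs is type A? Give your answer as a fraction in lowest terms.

ABO cross BO × AB → offspring phenotypes: 1/4 A, 1/2 B, 1/4 AB.
So P(type A) = 1/4.

1/4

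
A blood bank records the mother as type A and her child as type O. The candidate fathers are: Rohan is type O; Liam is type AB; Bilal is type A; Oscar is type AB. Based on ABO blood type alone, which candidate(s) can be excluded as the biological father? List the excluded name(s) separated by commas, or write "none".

Liam, Oscar

A candidate is excluded only if no genotype consistent with his phenotype could produce a type O child with a type A mother.
Liam (type AB): no genotype consistent with that phenotype can produce a type-O child with a type-A mother.
Oscar (type AB): no genotype consistent with that phenotype can produce a type-O child with a type-A mother.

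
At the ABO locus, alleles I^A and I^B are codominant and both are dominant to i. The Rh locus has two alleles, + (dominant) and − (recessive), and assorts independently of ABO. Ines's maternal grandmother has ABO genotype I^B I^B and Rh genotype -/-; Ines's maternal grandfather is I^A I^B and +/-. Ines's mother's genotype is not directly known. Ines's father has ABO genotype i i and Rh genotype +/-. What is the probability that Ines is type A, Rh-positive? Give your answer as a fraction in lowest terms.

5/32

Ines's mother's ABO genotype from I^B I^B × I^A I^B: 1/2 I^A I^B, 1/2 I^B I^B.
Crossing each possibility with the father i i and summing P(type A): 1/2·1/2 + 1/2·0 = 1/4.
Similarly for Rh via the mother's Rh distribution: P(Rh+) = 5/8.
Independent loci: 1/4 × 5/8 = 5/32.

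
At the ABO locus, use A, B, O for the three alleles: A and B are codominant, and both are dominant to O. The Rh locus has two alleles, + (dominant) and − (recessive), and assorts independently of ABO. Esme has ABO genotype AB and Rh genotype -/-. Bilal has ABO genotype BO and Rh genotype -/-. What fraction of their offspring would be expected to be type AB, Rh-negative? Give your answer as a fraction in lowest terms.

1/4

ABO cross AB × BO → offspring phenotypes: 1/4 A, 1/2 B, 1/4 AB.
Rh cross -/- × -/- → 1 Rh-.
Independent loci: P(type AB, Rh-negative) = 1/4 × 1 = 1/4.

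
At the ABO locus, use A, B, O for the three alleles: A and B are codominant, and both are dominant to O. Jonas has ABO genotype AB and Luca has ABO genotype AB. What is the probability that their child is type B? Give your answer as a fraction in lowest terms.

1/4

ABO cross AB × AB → offspring phenotypes: 1/4 A, 1/4 B, 1/2 AB.
So P(type B) = 1/4.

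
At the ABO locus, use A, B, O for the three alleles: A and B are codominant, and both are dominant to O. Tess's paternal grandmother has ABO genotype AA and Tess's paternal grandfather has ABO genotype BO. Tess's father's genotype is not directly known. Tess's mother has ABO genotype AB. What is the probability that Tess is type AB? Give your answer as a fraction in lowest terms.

Tess's father's ABO genotype from AA × BO: 1/2 AB, 1/2 AO.
Crossing each possibility with the mother AB and summing P(type AB): 1/2·1/2 + 1/2·1/4 = 3/8.

3/8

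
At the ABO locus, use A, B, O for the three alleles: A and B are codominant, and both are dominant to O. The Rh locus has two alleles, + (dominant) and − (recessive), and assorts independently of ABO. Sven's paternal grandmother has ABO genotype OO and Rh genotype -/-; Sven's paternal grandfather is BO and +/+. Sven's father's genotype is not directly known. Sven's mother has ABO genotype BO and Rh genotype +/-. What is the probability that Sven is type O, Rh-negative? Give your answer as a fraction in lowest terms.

3/32

Sven's father's ABO genotype from OO × BO: 1/2 BO, 1/2 OO.
Crossing each possibility with the mother BO and summing P(type O): 1/2·1/4 + 1/2·1/2 = 3/8.
Similarly for Rh via the father's Rh distribution: P(Rh-) = 1/4.
Independent loci: 3/8 × 1/4 = 3/32.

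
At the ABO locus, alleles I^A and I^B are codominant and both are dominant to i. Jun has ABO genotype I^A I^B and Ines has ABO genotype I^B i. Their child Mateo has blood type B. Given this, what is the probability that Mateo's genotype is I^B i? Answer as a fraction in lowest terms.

Cross I^A I^B × I^B i → 1/4 I^A I^B, 1/4 I^A i, 1/4 I^B I^B, 1/4 I^B i.
Type-B genotypes among offspring: I^B I^B (1/4), I^B i (1/4); total 1/2.
P(I^B i | type B) = (1/4) / (1/2) = 1/2.

1/2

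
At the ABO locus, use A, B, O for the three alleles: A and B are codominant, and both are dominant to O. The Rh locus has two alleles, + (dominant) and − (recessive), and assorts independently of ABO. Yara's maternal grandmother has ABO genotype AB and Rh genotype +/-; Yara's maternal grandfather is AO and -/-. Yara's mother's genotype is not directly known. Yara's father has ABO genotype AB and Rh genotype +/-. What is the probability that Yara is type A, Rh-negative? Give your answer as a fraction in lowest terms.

Yara's mother's ABO genotype from AB × AO: 1/4 AA, 1/4 AB, 1/4 AO, 1/4 BO.
Crossing each possibility with the father AB and summing P(type A): 1/4·1/2 + 1/4·1/4 + 1/4·1/2 + 1/4·1/4 = 3/8.
Similarly for Rh via the mother's Rh distribution: P(Rh-) = 3/8.
Independent loci: 3/8 × 3/8 = 9/64.

9/64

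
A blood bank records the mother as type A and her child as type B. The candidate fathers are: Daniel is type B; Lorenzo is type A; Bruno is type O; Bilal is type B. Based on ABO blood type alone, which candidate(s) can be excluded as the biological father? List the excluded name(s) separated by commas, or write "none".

Lorenzo, Bruno

A candidate is excluded only if no genotype consistent with his phenotype could produce a type B child with a type A mother.
Lorenzo (type A): no genotype consistent with that phenotype can produce a type-B child with a type-A mother.
Bruno (type O): no genotype consistent with that phenotype can produce a type-B child with a type-A mother.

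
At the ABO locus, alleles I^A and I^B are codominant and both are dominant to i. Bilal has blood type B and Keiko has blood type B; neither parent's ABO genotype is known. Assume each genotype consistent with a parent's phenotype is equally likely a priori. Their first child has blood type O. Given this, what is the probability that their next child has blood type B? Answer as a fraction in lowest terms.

Possible genotypes: Bilal ∈ {I^B I^B, I^B i}; Keiko ∈ {I^B I^B, I^B i}.
Weight each parental genotype pair by prior × P(type-O child):
  I^B i × I^B i: posterior weight 1; P(next child type B) = 3/4.
Weighted sum = 3/4.

3/4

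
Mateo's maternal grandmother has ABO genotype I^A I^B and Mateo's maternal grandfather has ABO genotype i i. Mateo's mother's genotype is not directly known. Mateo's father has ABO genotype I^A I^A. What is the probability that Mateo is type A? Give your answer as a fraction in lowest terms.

Mateo's mother's ABO genotype from I^A I^B × i i: 1/2 I^A i, 1/2 I^B i.
Crossing each possibility with the father I^A I^A and summing P(type A): 1/2·1 + 1/2·1/2 = 3/4.

3/4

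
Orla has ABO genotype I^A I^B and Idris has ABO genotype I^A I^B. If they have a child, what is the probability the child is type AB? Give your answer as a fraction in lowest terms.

1/2

ABO cross I^A I^B × I^A I^B → offspring phenotypes: 1/4 A, 1/4 B, 1/2 AB.
So P(type AB) = 1/2.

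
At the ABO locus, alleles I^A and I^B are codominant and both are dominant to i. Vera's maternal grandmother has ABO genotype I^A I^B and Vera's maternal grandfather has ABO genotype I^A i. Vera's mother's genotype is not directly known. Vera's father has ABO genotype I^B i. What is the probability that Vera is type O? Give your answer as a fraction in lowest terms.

1/8

Vera's mother's ABO genotype from I^A I^B × I^A i: 1/4 I^A I^A, 1/4 I^A I^B, 1/4 I^A i, 1/4 I^B i.
Crossing each possibility with the father I^B i and summing P(type O): 1/4·0 + 1/4·0 + 1/4·1/4 + 1/4·1/4 = 1/8.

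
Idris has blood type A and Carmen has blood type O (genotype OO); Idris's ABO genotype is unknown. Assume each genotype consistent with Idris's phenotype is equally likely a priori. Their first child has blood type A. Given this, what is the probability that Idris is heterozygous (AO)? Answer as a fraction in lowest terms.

1/3

Possible genotypes: Idris ∈ {AA, AO}; Carmen ∈ {OO}.
Weight each parental genotype pair by prior × P(type-A child):
  AA × OO: posterior weight 2/3.
  AO × OO: posterior weight 1/3.
Sum the posterior weight over pairs where Idris is AO: 1/3.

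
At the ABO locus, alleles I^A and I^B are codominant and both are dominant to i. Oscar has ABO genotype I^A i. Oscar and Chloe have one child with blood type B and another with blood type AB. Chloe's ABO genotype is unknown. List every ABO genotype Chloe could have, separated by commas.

I^A I^B, I^B I^B, I^B i

For each candidate genotype of Chloe, check whether crossing it with I^A i can produce every observed child phenotype.
  I^A I^A → possible child types {A} ✗
  I^A I^B → possible child types {A, B, AB} ✓
  I^A i → possible child types {O, A} ✗
  I^B I^B → possible child types {B, AB} ✓
  I^B i → possible child types {O, A, B, AB} ✓
  i i → possible child types {O, A} ✗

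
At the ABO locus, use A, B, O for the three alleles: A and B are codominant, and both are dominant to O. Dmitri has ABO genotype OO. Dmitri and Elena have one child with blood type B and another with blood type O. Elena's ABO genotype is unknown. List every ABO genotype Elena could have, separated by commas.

BO

For each candidate genotype of Elena, check whether crossing it with OO can produce every observed child phenotype.
  AA → possible child types {A} ✗
  AB → possible child types {A, B} ✗
  AO → possible child types {O, A} ✗
  BB → possible child types {B} ✗
  BO → possible child types {O, B} ✓
  OO → possible child types {O} ✗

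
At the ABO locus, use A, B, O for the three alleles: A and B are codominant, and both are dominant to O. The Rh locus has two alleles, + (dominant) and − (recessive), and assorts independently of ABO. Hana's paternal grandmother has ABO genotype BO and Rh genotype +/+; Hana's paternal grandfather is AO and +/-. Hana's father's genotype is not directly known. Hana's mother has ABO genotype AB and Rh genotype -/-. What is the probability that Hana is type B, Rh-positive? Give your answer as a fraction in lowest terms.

9/32

Hana's father's ABO genotype from BO × AO: 1/4 AB, 1/4 AO, 1/4 BO, 1/4 OO.
Crossing each possibility with the mother AB and summing P(type B): 1/4·1/4 + 1/4·1/4 + 1/4·1/2 + 1/4·1/2 = 3/8.
Similarly for Rh via the father's Rh distribution: P(Rh+) = 3/4.
Independent loci: 3/8 × 3/4 = 9/32.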